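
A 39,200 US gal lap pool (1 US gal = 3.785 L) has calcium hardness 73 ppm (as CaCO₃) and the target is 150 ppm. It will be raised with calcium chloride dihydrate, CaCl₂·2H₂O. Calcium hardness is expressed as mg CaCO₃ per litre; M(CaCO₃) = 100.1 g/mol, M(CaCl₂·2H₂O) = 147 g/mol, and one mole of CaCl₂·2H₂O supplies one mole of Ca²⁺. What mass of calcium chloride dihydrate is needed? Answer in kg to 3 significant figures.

16.8 kg

Volume: 39,200 US gal × 3.785 L/gal = 148,372 L.
Hardness to add: (150 − 73) = 77 mg/L as CaCO₃ × 148,372 L = 11,420 g as CaCO₃.
Moles of Ca²⁺ (1 mol Ca²⁺ ≡ 1 mol CaCO₃): 11,420 / 100.1 g/mol = 114.1 mol.
Mass of CaCl₂·2H₂O: 114.1 × 147 = 16,780 g.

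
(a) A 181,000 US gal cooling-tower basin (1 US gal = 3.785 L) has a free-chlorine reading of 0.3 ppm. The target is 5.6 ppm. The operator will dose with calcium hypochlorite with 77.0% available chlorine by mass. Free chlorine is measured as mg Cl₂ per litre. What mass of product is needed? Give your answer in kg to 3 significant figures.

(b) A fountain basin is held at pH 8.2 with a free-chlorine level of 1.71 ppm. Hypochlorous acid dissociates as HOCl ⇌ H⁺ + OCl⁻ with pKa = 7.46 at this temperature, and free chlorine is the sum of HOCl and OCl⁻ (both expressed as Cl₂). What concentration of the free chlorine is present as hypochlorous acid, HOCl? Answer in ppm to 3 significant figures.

(a) 4.72 kg; (b) 0.263 ppm

(a) Volume: 181,000 US gal × 3.785 L/gal = 685,085 L.
(a) Chlorine deficit: 5.6 − 0.3 = 5.3 ppm = 5.3 mg/L as Cl₂.
(a) Cl₂ equivalent needed: 5.3 mg/L × 685,085 L = 3,631,000 mg = 3631 g.
(a) Product at 77.0% available chlorine: 3631 / 0.77 = 4716 g.

(b) [OCl⁻]/[HOCl] = 10^(pH − pKa) = 10^(8.2 − 7.46) = 10^0.74 = 5.495.
(b) Fraction as HOCl = 1 / (1 + 5.495) = 0.154.
(b) HOCl = 0.154 × 1.71 ppm = 0.2633 ppm.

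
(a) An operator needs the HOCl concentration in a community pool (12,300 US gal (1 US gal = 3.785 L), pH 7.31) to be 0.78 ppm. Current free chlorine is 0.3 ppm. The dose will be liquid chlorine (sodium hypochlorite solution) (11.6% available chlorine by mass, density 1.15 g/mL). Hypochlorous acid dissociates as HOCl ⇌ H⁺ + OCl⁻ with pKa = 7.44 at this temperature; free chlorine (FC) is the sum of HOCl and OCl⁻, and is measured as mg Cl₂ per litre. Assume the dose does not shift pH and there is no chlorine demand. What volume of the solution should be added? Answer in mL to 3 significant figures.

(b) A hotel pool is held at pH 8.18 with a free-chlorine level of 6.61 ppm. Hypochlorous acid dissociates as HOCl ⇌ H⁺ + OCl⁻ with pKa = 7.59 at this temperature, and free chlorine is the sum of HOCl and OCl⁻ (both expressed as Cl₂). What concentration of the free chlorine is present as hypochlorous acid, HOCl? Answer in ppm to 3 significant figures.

(a) 369 mL; (b) 1.35 ppm

(a) Volume: 12,300 US gal × 3.785 L/gal = 46,556 L.
(a) [OCl⁻]/[HOCl] = 10^(pH − pKa) = 10^(7.31 − 7.44) = 0.7413; fraction as HOCl = 1/(1 + 0.7413) = 0.5743.
(a) Free chlorine required for 0.78 ppm HOCl: 0.78 / 0.5743 = 1.358 ppm.
(a) FC to add: 1.358 − 0.3 = 1.058 mg/L as Cl₂.
(a) Cl₂ equivalent: 1.058 mg/L × 46,556 L = 49.27 g.
(a) Product at 11.6% available Cl: 49.27 / 0.116 = 424.7 g.
(a) Volume: 424.7 g ÷ 1.15 g/mL = 369.3 mL.

(b) [OCl⁻]/[HOCl] = 10^(pH − pKa) = 10^(8.18 − 7.59) = 10^0.59 = 3.89.
(b) Fraction as HOCl = 1 / (1 + 3.89) = 0.2045.
(b) HOCl = 0.2045 × 6.61 ppm = 1.352 ppm.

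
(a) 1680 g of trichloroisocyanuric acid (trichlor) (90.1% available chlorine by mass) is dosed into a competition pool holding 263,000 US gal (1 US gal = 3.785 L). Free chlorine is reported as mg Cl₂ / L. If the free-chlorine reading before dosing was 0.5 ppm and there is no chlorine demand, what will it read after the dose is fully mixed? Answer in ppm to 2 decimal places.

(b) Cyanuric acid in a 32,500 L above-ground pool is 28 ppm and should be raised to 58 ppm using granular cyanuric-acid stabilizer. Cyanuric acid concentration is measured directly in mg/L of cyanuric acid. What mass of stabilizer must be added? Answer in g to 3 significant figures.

(a) 2.02 ppm; (b) 975 g

(a) Volume: 263,000 US gal × 3.785 L/gal = 995,455 L.
(a) Available chlorine delivered: 1680 g × 0.901 = 1514 g as Cl₂.
(a) Concentration rise: 1514 g / 995,455 L = 1.521 mg/L = 1.52 ppm.
(a) Final FC: 0.5 + 1.52 = 2.02 ppm.

(b) CYA to add: (58 − 28) = 30 mg/L × 32,500 L = 975 g cyanuric acid.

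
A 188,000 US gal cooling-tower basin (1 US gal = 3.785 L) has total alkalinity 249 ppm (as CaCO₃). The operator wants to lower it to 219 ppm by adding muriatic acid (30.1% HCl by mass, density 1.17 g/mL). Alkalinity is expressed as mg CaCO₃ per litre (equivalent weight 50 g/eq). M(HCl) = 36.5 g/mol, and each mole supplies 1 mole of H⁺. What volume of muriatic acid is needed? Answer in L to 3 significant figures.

44.3 L

Volume: 188,000 US gal × 3.785 L/gal = 711,580 L.
Alkalinity to neutralize: (249 − 219) = 30 mg/L as CaCO₃ × 711,580 L = 21,350 g as CaCO₃.
Equivalents of H⁺ required: 21,350 ÷ 50 g/eq = 426.9 eq = 426.9 mol HCl.
Mass of HCl: 426.9 × 36.5 = 15,580 g.
Mass of 30.1% solution: 15,580 / 0.301 = 51,770 g.
Volume: 51,770 g ÷ 1.17 g/mL = 44,250 mL.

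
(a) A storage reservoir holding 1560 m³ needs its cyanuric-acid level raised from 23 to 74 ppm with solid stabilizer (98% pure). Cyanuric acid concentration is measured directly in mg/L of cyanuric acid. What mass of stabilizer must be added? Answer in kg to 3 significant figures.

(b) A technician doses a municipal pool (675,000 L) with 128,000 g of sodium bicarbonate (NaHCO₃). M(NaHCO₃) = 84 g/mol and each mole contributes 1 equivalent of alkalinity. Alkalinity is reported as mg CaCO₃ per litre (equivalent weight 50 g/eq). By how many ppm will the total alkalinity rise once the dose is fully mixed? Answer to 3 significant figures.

(a) Volume: 1560 m³ = 1,560,000 L.
(a) CYA to add: (74 − 23) = 51 mg/L × 1,560,000 L = 79,560 g cyanuric acid.
(a) At 98% purity: 79,560 / 0.98 = 81,180 g product.

(b) Moles of NaHCO₃: 128,000 g ÷ 84 g/mol = 1524 mol → 1524 eq of alkalinity.
(b) As CaCO₃: 1524 eq × 50 g/eq = 76,190 g.
(b) Rise: 76,190 g / 675,000 L × 1000 = 112.9 mg/L.

(a) 81.2 kg; (b) 113 ppm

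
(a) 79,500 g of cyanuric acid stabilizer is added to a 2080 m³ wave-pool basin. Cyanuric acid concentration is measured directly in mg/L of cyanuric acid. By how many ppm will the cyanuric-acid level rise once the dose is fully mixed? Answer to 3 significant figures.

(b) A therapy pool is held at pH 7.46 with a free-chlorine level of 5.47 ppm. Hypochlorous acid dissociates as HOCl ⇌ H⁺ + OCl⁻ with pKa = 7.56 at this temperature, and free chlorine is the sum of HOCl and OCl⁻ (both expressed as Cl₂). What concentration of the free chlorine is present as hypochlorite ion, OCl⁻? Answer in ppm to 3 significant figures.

(a) Volume: 2080 m³ = 2,080,000 L.
(a) Rise: 79,500 g / 2,080,000 L × 1000 = 38.22 mg/L.

(b) [OCl⁻]/[HOCl] = 10^(pH − pKa) = 10^(7.46 − 7.56) = 10^-0.10 = 0.7943.
(b) Fraction as HOCl = 1 / (1 + 0.7943) = 0.5573.
(b) OCl⁻ = (1 − 0.5573) × 5.47 ppm = 2.422 ppm.

(a) 38.2 ppm; (b) 2.42 ppm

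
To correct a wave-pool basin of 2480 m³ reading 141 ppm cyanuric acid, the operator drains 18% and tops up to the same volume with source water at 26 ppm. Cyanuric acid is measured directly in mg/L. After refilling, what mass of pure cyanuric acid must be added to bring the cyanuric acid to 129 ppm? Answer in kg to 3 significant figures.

21.6 kg

Volume: 2480 m³ = 2,480,000 L.
After draining 18% and refilling: 141 × 0.82 + 26 × 0.18 = 120.3 ppm.
Deficit to target: 129 − 120.3 = 8.7 mg/L.
Mass: 8.7 mg/L × 2,480,000 L = 21,580 g cyanuric acid.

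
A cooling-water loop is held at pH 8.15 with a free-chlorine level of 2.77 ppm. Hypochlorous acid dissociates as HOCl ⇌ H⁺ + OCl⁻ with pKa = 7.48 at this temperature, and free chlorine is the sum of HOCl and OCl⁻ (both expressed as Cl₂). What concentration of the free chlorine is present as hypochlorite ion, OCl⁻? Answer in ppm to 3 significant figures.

2.28 ppm

[OCl⁻]/[HOCl] = 10^(pH − pKa) = 10^(8.15 − 7.48) = 10^0.67 = 4.677.
Fraction as HOCl = 1 / (1 + 4.677) = 0.1761.
OCl⁻ = (1 − 0.1761) × 2.77 ppm = 2.282 ppm.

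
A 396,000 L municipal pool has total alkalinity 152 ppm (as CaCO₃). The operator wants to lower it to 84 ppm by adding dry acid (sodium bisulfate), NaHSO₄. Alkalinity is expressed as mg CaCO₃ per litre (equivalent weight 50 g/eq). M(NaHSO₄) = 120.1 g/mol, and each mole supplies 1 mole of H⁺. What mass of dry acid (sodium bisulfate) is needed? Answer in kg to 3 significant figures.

Alkalinity to neutralize: (152 − 84) = 68 mg/L as CaCO₃ × 396,000 L = 26,930 g as CaCO₃.
Equivalents of H⁺ required: 26,930 ÷ 50 g/eq = 538.6 eq = 538.6 mol NaHSO₄.
Mass of NaHSO₄: 538.6 × 120.1 = 64,680 g.

64.7 kg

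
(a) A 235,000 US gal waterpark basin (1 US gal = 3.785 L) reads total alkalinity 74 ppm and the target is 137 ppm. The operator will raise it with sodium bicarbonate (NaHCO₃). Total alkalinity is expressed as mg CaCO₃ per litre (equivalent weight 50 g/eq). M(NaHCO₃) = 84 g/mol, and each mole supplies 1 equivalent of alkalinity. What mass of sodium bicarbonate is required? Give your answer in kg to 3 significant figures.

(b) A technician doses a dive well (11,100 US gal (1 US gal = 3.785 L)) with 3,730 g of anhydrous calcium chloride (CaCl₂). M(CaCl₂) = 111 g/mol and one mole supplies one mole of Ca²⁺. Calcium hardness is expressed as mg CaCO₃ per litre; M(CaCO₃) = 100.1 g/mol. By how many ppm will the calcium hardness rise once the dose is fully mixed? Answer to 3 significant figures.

(a) 94.1 kg; (b) 80.1 ppm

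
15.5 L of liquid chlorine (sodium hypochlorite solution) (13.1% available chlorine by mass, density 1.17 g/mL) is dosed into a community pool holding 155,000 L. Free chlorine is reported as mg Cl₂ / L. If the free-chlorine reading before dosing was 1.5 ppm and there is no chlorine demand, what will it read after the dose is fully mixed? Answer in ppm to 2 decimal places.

16.83 ppm

Mass of solution: 15.5 L × 1000 mL/L × 1.17 g/mL = 18,140 g.
Available chlorine delivered: 18,140 g × 0.131 = 2376 g as Cl₂.
Concentration rise: 2376 g / 155,000 L = 15.33 mg/L = 15.33 ppm.
Final FC: 1.5 + 15.33 = 16.83 ppm.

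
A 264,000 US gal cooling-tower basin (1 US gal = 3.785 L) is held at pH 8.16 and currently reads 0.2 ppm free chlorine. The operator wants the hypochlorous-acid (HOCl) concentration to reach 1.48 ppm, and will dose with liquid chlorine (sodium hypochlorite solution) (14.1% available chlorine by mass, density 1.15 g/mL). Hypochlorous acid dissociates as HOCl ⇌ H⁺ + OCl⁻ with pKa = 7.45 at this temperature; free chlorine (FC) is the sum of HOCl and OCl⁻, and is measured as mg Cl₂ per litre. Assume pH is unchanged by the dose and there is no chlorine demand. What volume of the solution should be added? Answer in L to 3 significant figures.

Volume: 264,000 US gal × 3.785 L/gal = 999,240 L.
[OCl⁻]/[HOCl] = 10^(pH − pKa) = 10^(8.16 − 7.45) = 5.129; fraction as HOCl = 1/(1 + 5.129) = 0.1632.
Free chlorine required for 1.48 ppm HOCl: 1.48 / 0.1632 = 9.07 ppm.
FC to add: 9.07 − 0.2 = 8.87 mg/L as Cl₂.
Cl₂ equivalent: 8.87 mg/L × 999,240 L = 8864 g.
Product at 14.1% available Cl: 8864 / 0.141 = 62,860 g.
Volume: 62,860 g ÷ 1.15 g/mL = 54,660 mL.

54.7 L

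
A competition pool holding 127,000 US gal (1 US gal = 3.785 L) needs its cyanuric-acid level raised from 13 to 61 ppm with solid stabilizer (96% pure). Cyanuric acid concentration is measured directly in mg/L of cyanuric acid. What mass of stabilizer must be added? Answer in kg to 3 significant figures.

24.0 kg

Volume: 127,000 US gal × 3.785 L/gal = 480,695 L.
CYA to add: (61 − 13) = 48 mg/L × 480,695 L = 23,070 g cyanuric acid.
At 96% purity: 23,070 / 0.96 = 24,030 g product.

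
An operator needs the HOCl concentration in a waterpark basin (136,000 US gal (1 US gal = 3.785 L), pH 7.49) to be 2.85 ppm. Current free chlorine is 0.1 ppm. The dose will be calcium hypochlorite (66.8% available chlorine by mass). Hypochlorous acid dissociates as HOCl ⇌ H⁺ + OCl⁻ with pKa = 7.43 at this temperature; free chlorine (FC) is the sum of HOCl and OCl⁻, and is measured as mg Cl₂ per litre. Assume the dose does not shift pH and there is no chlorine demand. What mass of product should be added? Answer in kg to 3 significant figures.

4.64 kg

Volume: 136,000 US gal × 3.785 L/gal = 514,760 L.
[OCl⁻]/[HOCl] = 10^(pH − pKa) = 10^(7.49 − 7.43) = 1.148; fraction as HOCl = 1/(1 + 1.148) = 0.4655.
Free chlorine required for 2.85 ppm HOCl: 2.85 / 0.4655 = 6.122 ppm.
FC to add: 6.122 − 0.1 = 6.022 mg/L as Cl₂.
Cl₂ equivalent: 6.022 mg/L × 514,760 L = 3100 g.
Product at 66.8% available Cl: 3100 / 0.668 = 4641 g.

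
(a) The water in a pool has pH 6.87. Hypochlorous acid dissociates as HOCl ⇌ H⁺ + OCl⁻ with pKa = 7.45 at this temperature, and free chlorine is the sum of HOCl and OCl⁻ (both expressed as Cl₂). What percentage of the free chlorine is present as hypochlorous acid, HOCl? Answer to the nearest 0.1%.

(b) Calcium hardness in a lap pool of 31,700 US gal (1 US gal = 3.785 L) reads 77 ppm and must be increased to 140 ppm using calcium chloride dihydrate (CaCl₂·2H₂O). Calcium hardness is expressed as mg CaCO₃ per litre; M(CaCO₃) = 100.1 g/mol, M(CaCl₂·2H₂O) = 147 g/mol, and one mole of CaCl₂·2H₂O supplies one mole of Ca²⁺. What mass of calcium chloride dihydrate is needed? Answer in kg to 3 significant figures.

(a) 79.2%; (b) 11.1 kg

(a) [OCl⁻]/[HOCl] = 10^(pH − pKa) = 10^(6.87 − 7.45) = 10^-0.58 = 0.263.
(a) Fraction as HOCl = 1 / (1 + 0.263) = 0.7917.

(b) Volume: 31,700 US gal × 3.785 L/gal = 119,984 L.
(b) Hardness to add: (140 − 77) = 63 mg/L as CaCO₃ × 119,984 L = 7559 g as CaCO₃.
(b) Moles of Ca²⁺ (1 mol Ca²⁺ ≡ 1 mol CaCO₃): 7559 / 100.1 g/mol = 75.51 mol.
(b) Mass of CaCl₂·2H₂O: 75.51 × 147 = 11,100 g.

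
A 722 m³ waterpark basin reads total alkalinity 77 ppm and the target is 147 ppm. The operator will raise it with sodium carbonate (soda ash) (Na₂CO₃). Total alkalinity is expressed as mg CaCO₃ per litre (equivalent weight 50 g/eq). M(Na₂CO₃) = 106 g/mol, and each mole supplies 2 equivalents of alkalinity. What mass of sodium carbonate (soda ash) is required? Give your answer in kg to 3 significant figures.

53.6 kg

Volume: 722 m³ = 722,000 L.
Alkalinity to add: (147 − 77) = 70 mg/L as CaCO₃ × 722,000 L = 50,540 g as CaCO₃.
Equivalents: 50,540 g ÷ 50 g/eq = 1011 eq.
Each mole of Na₂CO₃ supplies 2 eq, so 1011 / 2 = 505.4 mol.
Mass: 505.4 mol × 106 g/mol = 53,570 g.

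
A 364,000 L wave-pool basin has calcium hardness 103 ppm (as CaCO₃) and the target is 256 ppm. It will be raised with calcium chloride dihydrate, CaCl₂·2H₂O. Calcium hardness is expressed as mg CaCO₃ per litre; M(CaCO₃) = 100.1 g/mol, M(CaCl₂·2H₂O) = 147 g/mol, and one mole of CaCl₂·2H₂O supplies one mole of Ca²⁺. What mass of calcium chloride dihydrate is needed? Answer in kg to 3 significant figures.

Hardness to add: (256 − 103) = 153 mg/L as CaCO₃ × 364,000 L = 55,690 g as CaCO₃.
Moles of Ca²⁺ (1 mol Ca²⁺ ≡ 1 mol CaCO₃): 55,690 / 100.1 g/mol = 556.4 mol.
Mass of CaCl₂·2H₂O: 556.4 × 147 = 81,790 g.

81.8 kg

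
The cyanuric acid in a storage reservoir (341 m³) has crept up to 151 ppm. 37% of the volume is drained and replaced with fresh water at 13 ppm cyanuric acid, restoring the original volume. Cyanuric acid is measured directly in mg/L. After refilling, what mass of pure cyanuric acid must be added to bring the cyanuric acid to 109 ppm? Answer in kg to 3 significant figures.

Volume: 341 m³ = 341,000 L.
After draining 37% and refilling: 151 × 0.63 + 13 × 0.37 = 99.94 ppm.
Deficit to target: 109 − 99.94 = 9.06 mg/L.
Mass: 9.06 mg/L × 341,000 L = 3089 g cyanuric acid.

3.09 kg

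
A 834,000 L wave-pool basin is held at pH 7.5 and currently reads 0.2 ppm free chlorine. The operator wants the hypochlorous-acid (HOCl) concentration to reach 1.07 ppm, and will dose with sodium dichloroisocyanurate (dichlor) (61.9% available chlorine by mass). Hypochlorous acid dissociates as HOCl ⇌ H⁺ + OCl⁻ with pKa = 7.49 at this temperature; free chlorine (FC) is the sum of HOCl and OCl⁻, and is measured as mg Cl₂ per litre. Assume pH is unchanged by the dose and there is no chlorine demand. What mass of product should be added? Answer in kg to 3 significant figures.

2.65 kg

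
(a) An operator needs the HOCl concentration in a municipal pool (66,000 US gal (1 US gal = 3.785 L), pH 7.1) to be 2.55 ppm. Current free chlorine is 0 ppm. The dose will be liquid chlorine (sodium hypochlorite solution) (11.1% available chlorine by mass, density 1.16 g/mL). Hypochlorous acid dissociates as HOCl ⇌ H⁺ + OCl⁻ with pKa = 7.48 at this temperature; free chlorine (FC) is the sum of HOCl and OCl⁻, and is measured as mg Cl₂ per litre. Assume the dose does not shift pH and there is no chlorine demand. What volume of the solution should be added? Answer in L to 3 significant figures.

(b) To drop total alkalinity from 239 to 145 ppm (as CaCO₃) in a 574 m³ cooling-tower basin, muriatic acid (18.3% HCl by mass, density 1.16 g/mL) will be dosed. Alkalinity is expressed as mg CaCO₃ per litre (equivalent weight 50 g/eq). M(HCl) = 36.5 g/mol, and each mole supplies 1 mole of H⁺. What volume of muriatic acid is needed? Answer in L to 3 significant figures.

(a) 7.01 L; (b) 186 L

(a) Volume: 66,000 US gal × 3.785 L/gal = 249,810 L.
(a) [OCl⁻]/[HOCl] = 10^(pH − pKa) = 10^(7.1 − 7.48) = 0.4169; fraction as HOCl = 1/(1 + 0.4169) = 0.7058.
(a) Free chlorine required for 2.55 ppm HOCl: 2.55 / 0.7058 = 3.613 ppm.
(a) FC to add: 3.613 − 0 = 3.613 mg/L as Cl₂.
(a) Cl₂ equivalent: 3.613 mg/L × 249,810 L = 902.6 g.
(a) Product at 11.1% available Cl: 902.6 / 0.111 = 8131 g.
(a) Volume: 8131 g ÷ 1.16 g/mL = 7010 mL.

(b) Volume: 574 m³ = 574,000 L.
(b) Alkalinity to neutralize: (239 − 145) = 94 mg/L as CaCO₃ × 574,000 L = 53,960 g as CaCO₃.
(b) Equivalents of H⁺ required: 53,960 ÷ 50 g/eq = 1079 eq = 1079 mol HCl.
(b) Mass of HCl: 1079 × 36.5 = 39,390 g.
(b) Mass of 18.3% solution: 39,390 / 0.183 = 215,200 g.
(b) Volume: 215,200 g ÷ 1.16 g/mL = 185,500 mL.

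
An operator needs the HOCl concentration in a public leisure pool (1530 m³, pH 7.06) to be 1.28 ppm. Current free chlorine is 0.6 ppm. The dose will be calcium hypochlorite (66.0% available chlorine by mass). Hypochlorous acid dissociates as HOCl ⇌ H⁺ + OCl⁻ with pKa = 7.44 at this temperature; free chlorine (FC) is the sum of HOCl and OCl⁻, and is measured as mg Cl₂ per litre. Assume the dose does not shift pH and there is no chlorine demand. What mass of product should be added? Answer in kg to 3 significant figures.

2.81 kg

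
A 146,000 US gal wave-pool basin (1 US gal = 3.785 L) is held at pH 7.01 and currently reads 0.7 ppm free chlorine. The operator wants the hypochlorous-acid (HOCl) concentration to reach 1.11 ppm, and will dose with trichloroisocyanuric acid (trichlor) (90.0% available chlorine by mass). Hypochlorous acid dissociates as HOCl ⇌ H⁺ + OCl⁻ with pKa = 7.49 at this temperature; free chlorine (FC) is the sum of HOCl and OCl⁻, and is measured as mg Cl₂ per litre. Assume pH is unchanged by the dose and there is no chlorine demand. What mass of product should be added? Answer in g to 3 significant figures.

477 g

Volume: 146,000 US gal × 3.785 L/gal = 552,610 L.
[OCl⁻]/[HOCl] = 10^(pH − pKa) = 10^(7.01 − 7.49) = 0.3311; fraction as HOCl = 1/(1 + 0.3311) = 0.7512.
Free chlorine required for 1.11 ppm HOCl: 1.11 / 0.7512 = 1.478 ppm.
FC to add: 1.478 − 0.7 = 0.7776 mg/L as Cl₂.
Cl₂ equivalent: 0.7776 mg/L × 552,610 L = 429.7 g.
Product at 90.0% available Cl: 429.7 / 0.9 = 477.4 g.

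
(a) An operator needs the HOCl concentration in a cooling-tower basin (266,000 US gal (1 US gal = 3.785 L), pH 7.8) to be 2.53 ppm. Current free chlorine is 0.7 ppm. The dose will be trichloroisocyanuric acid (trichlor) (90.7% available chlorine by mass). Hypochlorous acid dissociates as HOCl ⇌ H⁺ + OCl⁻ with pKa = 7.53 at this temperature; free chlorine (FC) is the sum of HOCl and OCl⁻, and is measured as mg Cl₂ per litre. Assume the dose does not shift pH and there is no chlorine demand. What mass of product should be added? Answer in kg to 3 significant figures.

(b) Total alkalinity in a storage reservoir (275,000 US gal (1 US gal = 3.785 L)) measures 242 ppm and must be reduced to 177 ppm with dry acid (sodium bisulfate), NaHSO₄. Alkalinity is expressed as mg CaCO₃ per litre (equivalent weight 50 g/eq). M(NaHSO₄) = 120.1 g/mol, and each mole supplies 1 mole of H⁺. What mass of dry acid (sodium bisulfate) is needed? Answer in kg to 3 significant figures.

(a) 7.26 kg; (b) 163 kg

(a) Volume: 266,000 US gal × 3.785 L/gal = 1,006,810 L.
(a) [OCl⁻]/[HOCl] = 10^(pH − pKa) = 10^(7.8 − 7.53) = 1.862; fraction as HOCl = 1/(1 + 1.862) = 0.3494.
(a) Free chlorine required for 2.53 ppm HOCl: 2.53 / 0.3494 = 7.241 ppm.
(a) FC to add: 7.241 − 0.7 = 6.541 mg/L as Cl₂.
(a) Cl₂ equivalent: 6.541 mg/L × 1,006,810 L = 6586 g.
(a) Product at 90.7% available Cl: 6586 / 0.907 = 7261 g.

(b) Volume: 275,000 US gal × 3.785 L/gal = 1,040,875 L.
(b) Alkalinity to neutralize: (242 − 177) = 65 mg/L as CaCO₃ × 1,040,875 L = 67,660 g as CaCO₃.
(b) Equivalents of H⁺ required: 67,660 ÷ 50 g/eq = 1353 eq = 1353 mol NaHSO₄.
(b) Mass of NaHSO₄: 1353 × 120.1 = 162,500 g.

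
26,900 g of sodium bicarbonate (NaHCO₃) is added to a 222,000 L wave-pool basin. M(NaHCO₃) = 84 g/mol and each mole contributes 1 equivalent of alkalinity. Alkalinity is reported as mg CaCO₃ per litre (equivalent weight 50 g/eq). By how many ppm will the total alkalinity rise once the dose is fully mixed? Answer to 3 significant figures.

Moles of NaHCO₃: 26,900 g ÷ 84 g/mol = 320.2 mol → 320.2 eq of alkalinity.
As CaCO₃: 320.2 eq × 50 g/eq = 16,010 g.
Rise: 16,010 g / 222,000 L × 1000 = 72.13 mg/L.

72.1 ppm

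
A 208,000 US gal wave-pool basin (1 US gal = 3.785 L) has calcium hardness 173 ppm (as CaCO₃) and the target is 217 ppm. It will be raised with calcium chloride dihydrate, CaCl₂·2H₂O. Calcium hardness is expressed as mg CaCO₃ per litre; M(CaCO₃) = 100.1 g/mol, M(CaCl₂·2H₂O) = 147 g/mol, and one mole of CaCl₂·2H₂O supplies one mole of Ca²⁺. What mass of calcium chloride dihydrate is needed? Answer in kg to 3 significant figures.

50.9 kg

Volume: 208,000 US gal × 3.785 L/gal = 787,280 L.
Hardness to add: (217 − 173) = 44 mg/L as CaCO₃ × 787,280 L = 34,640 g as CaCO₃.
Moles of Ca²⁺ (1 mol Ca²⁺ ≡ 1 mol CaCO₃): 34,640 / 100.1 g/mol = 346.1 mol.
Mass of CaCl₂·2H₂O: 346.1 × 147 = 50,870 g.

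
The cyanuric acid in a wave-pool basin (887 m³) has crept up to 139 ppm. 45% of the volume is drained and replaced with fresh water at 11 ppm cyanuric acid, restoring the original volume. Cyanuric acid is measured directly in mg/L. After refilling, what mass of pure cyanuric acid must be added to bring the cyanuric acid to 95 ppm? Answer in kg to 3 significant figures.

12.1 kg

Volume: 887 m³ = 887,000 L.
After draining 45% and refilling: 139 × 0.55 + 11 × 0.45 = 81.4 ppm.
Deficit to target: 95 − 81.4 = 13.6 mg/L.
Mass: 13.6 mg/L × 887,000 L = 12,060 g cyanuric acid.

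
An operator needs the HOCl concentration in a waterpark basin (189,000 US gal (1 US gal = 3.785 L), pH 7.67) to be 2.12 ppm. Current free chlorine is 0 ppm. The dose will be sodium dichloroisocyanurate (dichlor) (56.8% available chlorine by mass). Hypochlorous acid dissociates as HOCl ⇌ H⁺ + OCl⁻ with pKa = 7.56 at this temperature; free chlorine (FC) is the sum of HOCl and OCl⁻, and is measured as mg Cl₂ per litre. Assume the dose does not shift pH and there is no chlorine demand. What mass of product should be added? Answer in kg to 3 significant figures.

6.11 kg

Volume: 189,000 US gal × 3.785 L/gal = 715,365 L.
[OCl⁻]/[HOCl] = 10^(pH − pKa) = 10^(7.67 − 7.56) = 1.288; fraction as HOCl = 1/(1 + 1.288) = 0.437.
Free chlorine required for 2.12 ppm HOCl: 2.12 / 0.437 = 4.851 ppm.
FC to add: 4.851 − 0 = 4.851 mg/L as Cl₂.
Cl₂ equivalent: 4.851 mg/L × 715,365 L = 3470 g.
Product at 56.8% available Cl: 3470 / 0.568 = 6110 g.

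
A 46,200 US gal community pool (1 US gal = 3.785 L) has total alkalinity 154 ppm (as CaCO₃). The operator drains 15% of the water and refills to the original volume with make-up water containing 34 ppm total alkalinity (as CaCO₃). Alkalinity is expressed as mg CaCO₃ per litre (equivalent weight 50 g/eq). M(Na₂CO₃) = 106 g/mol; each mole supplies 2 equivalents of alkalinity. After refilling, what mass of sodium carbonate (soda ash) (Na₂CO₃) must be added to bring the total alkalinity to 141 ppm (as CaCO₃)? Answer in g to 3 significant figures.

Volume: 46,200 US gal × 3.785 L/gal = 174,867 L.
After draining 15% and refilling: 154 × 0.85 + 34 × 0.15 = 136 ppm.
Deficit to target: 141 − 136 = 5 mg/L.
As CaCO₃: 5 mg/L × 174,867 L = 874.3 g; ÷ 50 g/eq ÷ 2 = 8.743 mol Na₂CO₃.
Mass: 8.743 × 106 = 926.8 g.

927 g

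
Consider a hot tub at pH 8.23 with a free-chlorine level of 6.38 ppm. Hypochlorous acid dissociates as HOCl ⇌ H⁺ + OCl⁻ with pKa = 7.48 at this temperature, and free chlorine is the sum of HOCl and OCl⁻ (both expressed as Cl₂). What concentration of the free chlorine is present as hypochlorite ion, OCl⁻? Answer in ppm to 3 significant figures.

5.42 ppm

[OCl⁻]/[HOCl] = 10^(pH − pKa) = 10^(8.23 − 7.48) = 10^0.75 = 5.623.
Fraction as HOCl = 1 / (1 + 5.623) = 0.151.
OCl⁻ = (1 − 0.151) × 6.38 ppm = 5.417 ppm.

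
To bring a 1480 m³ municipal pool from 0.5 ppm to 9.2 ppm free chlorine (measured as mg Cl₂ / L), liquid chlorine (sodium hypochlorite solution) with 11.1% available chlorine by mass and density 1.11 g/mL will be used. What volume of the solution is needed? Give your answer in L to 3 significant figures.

Volume: 1480 m³ = 1,480,000 L.
Chlorine deficit: 9.2 − 0.5 = 8.7 ppm = 8.7 mg/L as Cl₂.
Cl₂ equivalent needed: 8.7 mg/L × 1,480,000 L = 12,880,000 mg = 12,880 g.
Product at 11.1% available chlorine: 12,880 / 0.111 = 116,000 g.
Volume at density 1.11 g/mL: 116,000 g ÷ 1.11 g/mL = 104,500 mL.

105 L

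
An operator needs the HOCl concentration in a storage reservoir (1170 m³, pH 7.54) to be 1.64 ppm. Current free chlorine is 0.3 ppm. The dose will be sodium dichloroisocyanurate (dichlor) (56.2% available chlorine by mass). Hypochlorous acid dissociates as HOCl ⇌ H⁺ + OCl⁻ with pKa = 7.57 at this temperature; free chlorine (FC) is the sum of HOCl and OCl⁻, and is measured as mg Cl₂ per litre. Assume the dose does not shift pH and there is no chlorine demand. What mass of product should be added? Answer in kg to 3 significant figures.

5.98 kg

Volume: 1170 m³ = 1,170,000 L.
[OCl⁻]/[HOCl] = 10^(pH − pKa) = 10^(7.54 − 7.57) = 0.9333; fraction as HOCl = 1/(1 + 0.9333) = 0.5173.
Free chlorine required for 1.64 ppm HOCl: 1.64 / 0.5173 = 3.171 ppm.
FC to add: 3.171 − 0.3 = 2.871 mg/L as Cl₂.
Cl₂ equivalent: 2.871 mg/L × 1,170,000 L = 3359 g.
Product at 56.2% available Cl: 3359 / 0.562 = 5976 g.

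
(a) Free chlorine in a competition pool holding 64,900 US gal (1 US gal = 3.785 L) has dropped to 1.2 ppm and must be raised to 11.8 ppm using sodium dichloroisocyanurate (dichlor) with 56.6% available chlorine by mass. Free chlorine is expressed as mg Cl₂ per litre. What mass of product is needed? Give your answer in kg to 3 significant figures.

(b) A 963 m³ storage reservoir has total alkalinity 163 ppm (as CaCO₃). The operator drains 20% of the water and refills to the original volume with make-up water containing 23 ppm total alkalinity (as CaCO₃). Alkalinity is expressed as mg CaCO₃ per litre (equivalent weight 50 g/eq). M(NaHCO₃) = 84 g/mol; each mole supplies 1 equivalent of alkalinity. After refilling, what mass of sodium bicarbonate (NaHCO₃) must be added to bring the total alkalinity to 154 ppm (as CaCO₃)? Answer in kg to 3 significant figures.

(a) 4.60 kg; (b) 30.7 kg

(a) Volume: 64,900 US gal × 3.785 L/gal = 245,646 L.
(a) Chlorine deficit: 11.8 − 1.2 = 10.6 ppm = 10.6 mg/L as Cl₂.
(a) Cl₂ equivalent needed: 10.6 mg/L × 245,646 L = 2,604,000 mg = 2604 g.
(a) Product at 56.6% available chlorine: 2604 / 0.566 = 4600 g.

(b) Volume: 963 m³ = 963,000 L.
(b) After draining 20% and refilling: 163 × 0.80 + 23 × 0.20 = 135 ppm.
(b) Deficit to target: 154 − 135 = 19 mg/L.
(b) As CaCO₃: 19 mg/L × 963,000 L = 18,300 g; ÷ 50 g/eq ÷ 1 = 365.9 mol NaHCO₃.
(b) Mass: 365.9 × 84 = 30,740 g.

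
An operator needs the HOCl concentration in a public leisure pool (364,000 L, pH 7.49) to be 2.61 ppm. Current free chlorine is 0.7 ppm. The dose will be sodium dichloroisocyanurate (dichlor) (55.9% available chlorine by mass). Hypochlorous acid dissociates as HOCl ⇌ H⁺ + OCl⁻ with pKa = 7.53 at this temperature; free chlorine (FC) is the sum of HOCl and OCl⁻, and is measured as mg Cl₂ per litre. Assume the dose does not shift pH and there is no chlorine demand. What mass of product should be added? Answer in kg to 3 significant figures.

2.79 kg

[OCl⁻]/[HOCl] = 10^(pH − pKa) = 10^(7.49 − 7.53) = 0.912; fraction as HOCl = 1/(1 + 0.912) = 0.523.
Free chlorine required for 2.61 ppm HOCl: 2.61 / 0.523 = 4.99 ppm.
FC to add: 4.99 − 0.7 = 4.29 mg/L as Cl₂.
Cl₂ equivalent: 4.29 mg/L × 364,000 L = 1562 g.
Product at 55.9% available Cl: 1562 / 0.559 = 2794 g.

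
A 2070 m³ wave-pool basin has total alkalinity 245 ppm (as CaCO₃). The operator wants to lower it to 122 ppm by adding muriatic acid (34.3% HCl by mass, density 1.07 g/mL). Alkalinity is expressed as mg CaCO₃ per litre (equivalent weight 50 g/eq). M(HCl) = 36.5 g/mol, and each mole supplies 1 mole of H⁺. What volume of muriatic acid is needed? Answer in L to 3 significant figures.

Volume: 2070 m³ = 2,070,000 L.
Alkalinity to neutralize: (245 − 122) = 123 mg/L as CaCO₃ × 2,070,000 L = 254,600 g as CaCO₃.
Equivalents of H⁺ required: 254,600 ÷ 50 g/eq = 5092 eq = 5092 mol HCl.
Mass of HCl: 5092 × 36.5 = 185,900 g.
Mass of 34.3% solution: 185,900 / 0.343 = 541,900 g.
Volume: 541,900 g ÷ 1.07 g/mL = 506,400 mL.

506 L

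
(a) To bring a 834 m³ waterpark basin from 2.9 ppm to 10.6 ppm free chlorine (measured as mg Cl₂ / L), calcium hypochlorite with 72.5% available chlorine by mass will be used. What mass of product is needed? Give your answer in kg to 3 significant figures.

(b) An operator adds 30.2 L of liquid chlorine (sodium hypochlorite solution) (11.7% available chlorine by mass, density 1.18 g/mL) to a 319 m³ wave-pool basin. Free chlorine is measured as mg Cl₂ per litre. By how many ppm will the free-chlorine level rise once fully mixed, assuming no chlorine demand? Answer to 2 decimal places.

(a) 8.86 kg; (b) 13.07 ppm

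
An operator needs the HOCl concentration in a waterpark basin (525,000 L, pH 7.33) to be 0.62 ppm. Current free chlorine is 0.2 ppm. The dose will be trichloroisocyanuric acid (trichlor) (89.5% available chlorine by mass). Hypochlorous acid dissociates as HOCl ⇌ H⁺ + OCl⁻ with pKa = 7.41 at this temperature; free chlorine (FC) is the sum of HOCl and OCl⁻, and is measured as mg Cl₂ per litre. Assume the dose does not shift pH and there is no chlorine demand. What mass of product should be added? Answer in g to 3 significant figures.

[OCl⁻]/[HOCl] = 10^(pH − pKa) = 10^(7.33 − 7.41) = 0.8318; fraction as HOCl = 1/(1 + 0.8318) = 0.5459.
Free chlorine required for 0.62 ppm HOCl: 0.62 / 0.5459 = 1.136 ppm.
FC to add: 1.136 − 0.2 = 0.9357 mg/L as Cl₂.
Cl₂ equivalent: 0.9357 mg/L × 525,000 L = 491.2 g.
Product at 89.5% available Cl: 491.2 / 0.895 = 548.9 g.

549 g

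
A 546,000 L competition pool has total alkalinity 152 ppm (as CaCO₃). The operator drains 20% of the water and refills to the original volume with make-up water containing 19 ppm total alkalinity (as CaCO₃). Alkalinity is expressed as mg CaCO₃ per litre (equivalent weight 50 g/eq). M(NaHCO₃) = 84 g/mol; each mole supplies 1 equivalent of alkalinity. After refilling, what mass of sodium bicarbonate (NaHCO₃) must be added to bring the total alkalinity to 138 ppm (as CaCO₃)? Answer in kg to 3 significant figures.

11.6 kg

After draining 20% and refilling: 152 × 0.80 + 19 × 0.20 = 125.4 ppm.
Deficit to target: 138 − 125.4 = 12.6 mg/L.
As CaCO₃: 12.6 mg/L × 546,000 L = 6880 g; ÷ 50 g/eq ÷ 1 = 137.6 mol NaHCO₃.
Mass: 137.6 × 84 = 11,560 g.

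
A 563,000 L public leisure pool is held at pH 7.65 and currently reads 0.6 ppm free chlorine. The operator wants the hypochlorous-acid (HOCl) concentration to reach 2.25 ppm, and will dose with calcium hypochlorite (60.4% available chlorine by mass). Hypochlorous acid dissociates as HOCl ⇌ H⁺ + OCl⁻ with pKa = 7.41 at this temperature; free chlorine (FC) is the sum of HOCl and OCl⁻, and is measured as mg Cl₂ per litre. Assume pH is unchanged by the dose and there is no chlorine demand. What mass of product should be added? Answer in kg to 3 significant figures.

5.18 kg

[OCl⁻]/[HOCl] = 10^(pH − pKa) = 10^(7.65 − 7.41) = 1.738; fraction as HOCl = 1/(1 + 1.738) = 0.3653.
Free chlorine required for 2.25 ppm HOCl: 2.25 / 0.3653 = 6.16 ppm.
FC to add: 6.16 − 0.6 = 5.56 mg/L as Cl₂.
Cl₂ equivalent: 5.56 mg/L × 563,000 L = 3130 g.
Product at 60.4% available Cl: 3130 / 0.604 = 5183 g.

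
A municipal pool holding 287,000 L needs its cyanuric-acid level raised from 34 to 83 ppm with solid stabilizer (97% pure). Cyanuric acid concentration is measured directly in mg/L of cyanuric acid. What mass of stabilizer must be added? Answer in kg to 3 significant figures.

14.5 kg

CYA to add: (83 − 34) = 49 mg/L × 287,000 L = 14,060 g cyanuric acid.
At 97% purity: 14,060 / 0.97 = 14,500 g product.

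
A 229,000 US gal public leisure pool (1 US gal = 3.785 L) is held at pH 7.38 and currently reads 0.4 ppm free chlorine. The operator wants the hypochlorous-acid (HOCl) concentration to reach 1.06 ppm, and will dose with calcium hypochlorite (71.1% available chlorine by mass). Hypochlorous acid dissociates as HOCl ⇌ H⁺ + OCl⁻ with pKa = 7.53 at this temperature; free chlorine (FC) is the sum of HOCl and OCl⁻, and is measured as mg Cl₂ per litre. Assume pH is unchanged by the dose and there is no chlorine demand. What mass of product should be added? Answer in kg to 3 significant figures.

1.72 kg

Volume: 229,000 US gal × 3.785 L/gal = 866,765 L.
[OCl⁻]/[HOCl] = 10^(pH − pKa) = 10^(7.38 − 7.53) = 0.7079; fraction as HOCl = 1/(1 + 0.7079) = 0.5855.
Free chlorine required for 1.06 ppm HOCl: 1.06 / 0.5855 = 1.81 ppm.
FC to add: 1.81 − 0.4 = 1.41 mg/L as Cl₂.
Cl₂ equivalent: 1.41 mg/L × 866,765 L = 1223 g.
Product at 71.1% available Cl: 1223 / 0.711 = 1719 g.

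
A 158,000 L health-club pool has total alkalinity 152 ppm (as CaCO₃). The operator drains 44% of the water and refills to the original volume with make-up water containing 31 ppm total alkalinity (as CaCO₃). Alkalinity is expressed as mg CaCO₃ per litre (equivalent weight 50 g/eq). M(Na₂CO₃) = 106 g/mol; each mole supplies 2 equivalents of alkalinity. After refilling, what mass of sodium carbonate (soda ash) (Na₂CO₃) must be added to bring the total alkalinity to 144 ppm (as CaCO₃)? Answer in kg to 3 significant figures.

After draining 44% and refilling: 152 × 0.56 + 31 × 0.44 = 98.76 ppm.
Deficit to target: 144 − 98.76 = 45.24 mg/L.
As CaCO₃: 45.24 mg/L × 158,000 L = 7148 g; ÷ 50 g/eq ÷ 2 = 71.48 mol Na₂CO₃.
Mass: 71.48 × 106 = 7577 g.

7.58 kg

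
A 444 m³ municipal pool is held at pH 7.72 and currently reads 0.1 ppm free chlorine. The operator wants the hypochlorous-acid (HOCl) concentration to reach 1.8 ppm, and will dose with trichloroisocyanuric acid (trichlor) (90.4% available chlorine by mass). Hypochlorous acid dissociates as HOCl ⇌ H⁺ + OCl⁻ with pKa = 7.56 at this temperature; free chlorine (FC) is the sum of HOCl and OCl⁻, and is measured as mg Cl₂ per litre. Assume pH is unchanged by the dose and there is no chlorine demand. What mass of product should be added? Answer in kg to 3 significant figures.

Volume: 444 m³ = 444,000 L.
[OCl⁻]/[HOCl] = 10^(pH − pKa) = 10^(7.72 − 7.56) = 1.445; fraction as HOCl = 1/(1 + 1.445) = 0.4089.
Free chlorine required for 1.8 ppm HOCl: 1.8 / 0.4089 = 4.402 ppm.
FC to add: 4.402 − 0.1 = 4.302 mg/L as Cl₂.
Cl₂ equivalent: 4.302 mg/L × 444,000 L = 1910 g.
Product at 90.4% available Cl: 1910 / 0.904 = 2113 g.

2.11 kg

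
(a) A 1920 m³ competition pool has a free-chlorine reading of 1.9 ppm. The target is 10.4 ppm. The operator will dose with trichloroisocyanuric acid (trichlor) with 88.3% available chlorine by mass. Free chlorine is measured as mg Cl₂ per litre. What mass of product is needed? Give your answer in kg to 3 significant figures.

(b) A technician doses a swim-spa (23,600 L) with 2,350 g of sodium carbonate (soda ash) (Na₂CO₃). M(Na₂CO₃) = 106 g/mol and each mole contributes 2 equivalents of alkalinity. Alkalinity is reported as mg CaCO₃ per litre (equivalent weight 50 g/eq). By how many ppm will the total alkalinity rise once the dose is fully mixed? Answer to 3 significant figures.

(a) 18.5 kg; (b) 93.9 ppm

(a) Volume: 1920 m³ = 1,920,000 L.
(a) Chlorine deficit: 10.4 − 1.9 = 8.5 ppm = 8.5 mg/L as Cl₂.
(a) Cl₂ equivalent needed: 8.5 mg/L × 1,920,000 L = 16,320,000 mg = 16,320 g.
(a) Product at 88.3% available chlorine: 16,320 / 0.883 = 18,480 g.

(b) Moles of Na₂CO₃: 2,350 g ÷ 106 g/mol = 22.17 mol → 44.34 eq of alkalinity.
(b) As CaCO₃: 44.34 eq × 50 g/eq = 2217 g.
(b) Rise: 2217 g / 23,600 L × 1000 = 93.94 mg/L.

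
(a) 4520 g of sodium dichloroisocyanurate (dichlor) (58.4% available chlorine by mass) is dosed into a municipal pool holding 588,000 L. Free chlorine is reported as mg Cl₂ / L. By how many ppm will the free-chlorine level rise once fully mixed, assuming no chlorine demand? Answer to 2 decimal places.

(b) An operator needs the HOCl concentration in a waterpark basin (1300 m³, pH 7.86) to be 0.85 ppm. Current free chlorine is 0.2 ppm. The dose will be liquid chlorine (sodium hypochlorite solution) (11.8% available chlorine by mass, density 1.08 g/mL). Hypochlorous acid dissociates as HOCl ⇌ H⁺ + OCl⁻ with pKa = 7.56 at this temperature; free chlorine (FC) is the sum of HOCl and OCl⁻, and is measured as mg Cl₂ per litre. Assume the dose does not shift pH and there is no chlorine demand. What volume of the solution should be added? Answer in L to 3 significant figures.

(a) 4.49 ppm; (b) 23.9 L

(a) Available chlorine delivered: 4520 g × 0.584 = 2640 g as Cl₂.
(a) Concentration rise: 2640 g / 588,000 L = 4.489 mg/L = 4.49 ppm.

(b) Volume: 1300 m³ = 1,300,000 L.
(b) [OCl⁻]/[HOCl] = 10^(pH − pKa) = 10^(7.86 − 7.56) = 1.995; fraction as HOCl = 1/(1 + 1.995) = 0.3339.
(b) Free chlorine required for 0.85 ppm HOCl: 0.85 / 0.3339 = 2.546 ppm.
(b) FC to add: 2.546 − 0.2 = 2.346 mg/L as Cl₂.
(b) Cl₂ equivalent: 2.346 mg/L × 1,300,000 L = 3050 g.
(b) Product at 11.8% available Cl: 3050 / 0.118 = 25,850 g.
(b) Volume: 25,850 g ÷ 1.08 g/mL = 23,930 mL.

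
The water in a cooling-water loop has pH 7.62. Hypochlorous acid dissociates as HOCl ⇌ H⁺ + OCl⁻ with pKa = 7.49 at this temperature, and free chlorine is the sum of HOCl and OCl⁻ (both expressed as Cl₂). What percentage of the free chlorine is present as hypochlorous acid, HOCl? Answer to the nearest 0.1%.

42.6%

[OCl⁻]/[HOCl] = 10^(pH − pKa) = 10^(7.62 − 7.49) = 10^0.13 = 1.349.
Fraction as HOCl = 1 / (1 + 1.349) = 0.4257.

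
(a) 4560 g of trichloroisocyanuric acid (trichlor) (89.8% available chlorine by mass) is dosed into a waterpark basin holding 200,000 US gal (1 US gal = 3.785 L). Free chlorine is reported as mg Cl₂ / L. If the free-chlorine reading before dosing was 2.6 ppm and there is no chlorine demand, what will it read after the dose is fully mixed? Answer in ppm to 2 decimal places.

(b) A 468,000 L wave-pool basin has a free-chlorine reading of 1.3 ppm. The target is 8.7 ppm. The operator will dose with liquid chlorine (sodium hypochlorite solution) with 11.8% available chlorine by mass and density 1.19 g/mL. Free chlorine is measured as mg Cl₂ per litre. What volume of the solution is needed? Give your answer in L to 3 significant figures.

(a) Volume: 200,000 US gal × 3.785 L/gal = 757,000 L.
(a) Available chlorine delivered: 4560 g × 0.898 = 4095 g as Cl₂.
(a) Concentration rise: 4095 g / 757,000 L = 5.409 mg/L = 5.41 ppm.
(a) Final FC: 2.6 + 5.41 = 8.01 ppm.

(b) Chlorine deficit: 8.7 − 1.3 = 7.4 ppm = 7.4 mg/L as Cl₂.
(b) Cl₂ equivalent needed: 7.4 mg/L × 468,000 L = 3,463,000 mg = 3463 g.
(b) Product at 11.8% available chlorine: 3463 / 0.118 = 29,350 g.
(b) Volume at density 1.19 g/mL: 29,350 g ÷ 1.19 g/mL = 24,660 mL.

(a) 8.01 ppm; (b) 24.7 L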